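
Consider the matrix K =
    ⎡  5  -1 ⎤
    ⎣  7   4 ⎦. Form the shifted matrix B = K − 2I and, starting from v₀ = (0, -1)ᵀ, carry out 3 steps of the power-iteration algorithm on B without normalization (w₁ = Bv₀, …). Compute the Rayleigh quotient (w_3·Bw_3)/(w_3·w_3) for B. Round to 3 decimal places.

B = K − 2I has rows (3, -1); (7, 2)
w1 = Bv₀ = (1, -2)
w2 = Bw1 = (5, 3)
w3 = Bw2 = (12, 41)
Bw3 = (-5, 166)
w3·Bw3 = 6746; w3·w3 = 1825; μ ≈ 6746/1825 = 3.696

μ ≈ 3.696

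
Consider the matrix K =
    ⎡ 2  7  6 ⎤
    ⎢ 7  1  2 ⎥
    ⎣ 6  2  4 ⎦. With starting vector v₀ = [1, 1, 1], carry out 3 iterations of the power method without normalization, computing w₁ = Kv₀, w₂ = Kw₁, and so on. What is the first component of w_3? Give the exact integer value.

w1 = Kv₀ = (2·1 + 7·1 + 6·1; 7·1 + 1·1 + 2·1; 6·1 + 2·1 + 4·1) = (15, 10, 12)
w2 = Kw1 = (2·15 + 7·10 + 6·12; 7·15 + 1·10 + 2·12; 6·15 + 2·10 + 4·12) = (172, 139, 158)
w3 = Kw2 = (2265, 1659, 1942)
The requested component of w3 is 2265.

2265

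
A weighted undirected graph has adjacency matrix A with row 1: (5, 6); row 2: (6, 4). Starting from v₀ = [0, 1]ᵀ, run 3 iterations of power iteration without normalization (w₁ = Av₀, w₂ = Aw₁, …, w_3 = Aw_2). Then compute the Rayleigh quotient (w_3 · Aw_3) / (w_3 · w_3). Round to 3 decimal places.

w1 = Av₀ = (5·0 + 6·1; 6·0 + 4·1) = (6, 4)
w2 = Aw1 = (5·6 + 6·4; 6·6 + 4·4) = (54, 52)
w3 = Aw2 = (582, 532)
Aw3 = (6102, 5620)
w3·Aw3 = 582·6102 + 532·5620 = 6541204; w3·w3 = 582·582 + 532·532 = 621748
λ ≈ 6541204/621748 = 10.521

λ ≈ 10.521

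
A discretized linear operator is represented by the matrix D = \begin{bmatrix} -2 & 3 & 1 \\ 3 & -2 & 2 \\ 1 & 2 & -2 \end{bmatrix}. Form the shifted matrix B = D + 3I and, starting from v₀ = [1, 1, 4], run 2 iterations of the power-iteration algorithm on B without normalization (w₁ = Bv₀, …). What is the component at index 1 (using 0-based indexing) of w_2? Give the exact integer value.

50

B = D + 3I has rows (1, 3, 1); (3, 1, 2); (1, 2, 1)
w1 = Bv₀ = (1·1 + 3·1 + 1·4; 3·1 + 1·1 + 2·4; 1·1 + 2·1 + 1·4) = (8, 12, 7)
w2 = Bw1 = (1·8 + 3·12 + 1·7; 3·8 + 1·12 + 2·7; 1·8 + 2·12 + 1·7) = (51, 50, 39)
Requested component of w2: 50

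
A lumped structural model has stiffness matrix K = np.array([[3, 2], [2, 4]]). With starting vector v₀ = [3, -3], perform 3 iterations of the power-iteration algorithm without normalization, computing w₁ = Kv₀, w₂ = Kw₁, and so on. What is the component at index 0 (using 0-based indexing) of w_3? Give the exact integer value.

-45

w1 = Kv₀ = (3·3 + 2·(-3); 2·3 + 4·(-3)) = (3, -6)
w2 = Kw1 = (3·3 + 2·(-6); 2·3 + 4·(-6)) = (-3, -18)
w3 = Kw2 = (-45, -78)
The requested component of w3 is -45.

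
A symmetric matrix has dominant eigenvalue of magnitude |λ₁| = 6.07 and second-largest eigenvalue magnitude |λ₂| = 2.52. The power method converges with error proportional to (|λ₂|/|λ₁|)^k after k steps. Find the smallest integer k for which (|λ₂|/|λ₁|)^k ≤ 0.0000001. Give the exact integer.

19

|λ₂/λ₁| = 2.52/6.07 = 0.41516
Need k ≥ ln(0.0000001) / ln(0.41516) = -16.1181 / -0.8791 ≈ 18.335
Smallest integer k satisfying the bound: 19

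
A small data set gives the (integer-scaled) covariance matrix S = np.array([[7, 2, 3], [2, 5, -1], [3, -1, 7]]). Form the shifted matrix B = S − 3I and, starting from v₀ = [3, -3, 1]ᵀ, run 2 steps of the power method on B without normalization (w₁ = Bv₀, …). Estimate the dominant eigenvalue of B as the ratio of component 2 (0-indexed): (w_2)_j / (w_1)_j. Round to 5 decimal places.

B = S − 3I has rows (4, 2, 3); (2, 2, -1); (3, -1, 4)
w1 = Bv₀ = (9, -1, 16)
w2 = Bw1 = (82, 0, 92)
Ratio: 92/16 = 5.75000

5.75000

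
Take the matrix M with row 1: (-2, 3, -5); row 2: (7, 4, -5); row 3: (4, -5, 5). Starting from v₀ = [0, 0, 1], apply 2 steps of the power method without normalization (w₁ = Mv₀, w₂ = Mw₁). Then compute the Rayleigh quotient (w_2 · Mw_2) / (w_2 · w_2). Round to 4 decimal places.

λ ≈ 9.4146

w1 = Mv₀ = ((-2)·0 + 3·0 + (-5)·1; 7·0 + 4·0 + (-5)·1; 4·0 + (-5)·0 + 5·1) = (-5, -5, 5)
w2 = Mw1 = ((-2)·(-5) + 3·(-5) + (-5)·5; 7·(-5) + 4·(-5) + (-5)·5; 4·(-5) + (-5)·(-5) + 5·5) = (-30, -80, 30)
Mw2 = (-330, -680, 430)
w2·Mw2 = (-30)·(-330) + (-80)·(-680) + 30·430 = 77200; w2·w2 = (-30)·(-30) + (-80)·(-80) + 30·30 = 8200
λ ≈ 77200/8200 = 9.4146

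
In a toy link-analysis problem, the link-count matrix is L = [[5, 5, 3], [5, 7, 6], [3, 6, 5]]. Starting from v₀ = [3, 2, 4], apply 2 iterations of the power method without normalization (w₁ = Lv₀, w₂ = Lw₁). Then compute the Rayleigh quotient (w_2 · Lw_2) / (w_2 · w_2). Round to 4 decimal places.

λ ≈ 15.3118

w1 = Lv₀ = (5·3 + 5·2 + 3·4; 5·3 + 7·2 + 6·4; 3·3 + 6·2 + 5·4) = (37, 53, 41)
w2 = Lw1 = (5·37 + 5·53 + 3·41; 5·37 + 7·53 + 6·41; 3·37 + 6·53 + 5·41) = (573, 802, 634)
Lw2 = (8777, 12283, 9701)
w2·Lw2 = 573·8777 + 802·12283 + 634·9701 = 21030621; w2·w2 = 573·573 + 802·802 + 634·634 = 1373489
λ ≈ 21030621/1373489 = 15.3118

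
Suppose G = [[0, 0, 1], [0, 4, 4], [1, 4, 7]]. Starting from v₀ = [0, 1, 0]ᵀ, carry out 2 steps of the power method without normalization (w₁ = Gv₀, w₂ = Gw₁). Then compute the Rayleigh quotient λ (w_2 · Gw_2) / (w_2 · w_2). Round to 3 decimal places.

9.833

w1 = Gv₀ = (0·0 + 0·1 + 1·0; 0·0 + 4·1 + 4·0; 1·0 + 4·1 + 7·0) = (0, 4, 4)
w2 = Gw1 = (0·0 + 0·4 + 1·4; 0·0 + 4·4 + 4·4; 1·0 + 4·4 + 7·4) = (4, 32, 44)
Gw2 = (44, 304, 440)
w2·Gw2 = 4·44 + 32·304 + 44·440 = 29264; w2·w2 = 4·4 + 32·32 + 44·44 = 2976
λ ≈ 29264/2976 = 9.833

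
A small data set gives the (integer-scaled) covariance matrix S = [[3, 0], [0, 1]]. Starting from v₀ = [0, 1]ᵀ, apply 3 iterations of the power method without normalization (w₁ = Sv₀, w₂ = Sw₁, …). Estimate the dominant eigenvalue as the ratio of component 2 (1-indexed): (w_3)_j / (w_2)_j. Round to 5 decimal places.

λ ≈ 1.00000

w1 = Sv₀ = (3·0 + 0·1; 0·0 + 1·1) = (0, 1)
w2 = Sw1 = (3·0 + 0·1; 0·0 + 1·1) = (0, 1)
w3 = Sw2 = (0, 1)
Ratio at component: 1 / 1 = 1.00000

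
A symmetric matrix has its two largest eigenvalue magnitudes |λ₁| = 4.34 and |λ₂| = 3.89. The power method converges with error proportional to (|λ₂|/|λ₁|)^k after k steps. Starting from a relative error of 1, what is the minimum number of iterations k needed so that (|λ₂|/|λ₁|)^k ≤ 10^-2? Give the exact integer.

|λ₂/λ₁| = 3.89/4.34 = 0.89631
Need k ≥ ln(10^-2) / ln(0.89631) = -4.6052 / -0.1095 ≈ 42.070
Smallest integer k satisfying the bound: 43

43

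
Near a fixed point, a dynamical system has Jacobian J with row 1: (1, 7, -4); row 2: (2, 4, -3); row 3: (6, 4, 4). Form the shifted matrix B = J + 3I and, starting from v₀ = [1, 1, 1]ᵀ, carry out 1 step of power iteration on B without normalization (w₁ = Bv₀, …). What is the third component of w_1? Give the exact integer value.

B = J + 3I has rows (4, 7, -4); (2, 7, -3); (6, 4, 7)
w1 = Bv₀ = (7, 6, 17)
Requested component of w1: 17

17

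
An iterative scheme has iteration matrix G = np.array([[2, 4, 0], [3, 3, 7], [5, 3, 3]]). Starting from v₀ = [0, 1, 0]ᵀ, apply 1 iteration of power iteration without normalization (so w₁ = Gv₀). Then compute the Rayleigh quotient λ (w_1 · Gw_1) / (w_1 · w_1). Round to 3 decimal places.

9.412

w1 = Gv₀ = (4, 3, 3)
Gw1 = (20, 42, 38)
w1·Gw1 = 4·20 + 3·42 + 3·38 = 320; w1·w1 = 4·4 + 3·3 + 3·3 = 34
λ ≈ 320/34 = 9.412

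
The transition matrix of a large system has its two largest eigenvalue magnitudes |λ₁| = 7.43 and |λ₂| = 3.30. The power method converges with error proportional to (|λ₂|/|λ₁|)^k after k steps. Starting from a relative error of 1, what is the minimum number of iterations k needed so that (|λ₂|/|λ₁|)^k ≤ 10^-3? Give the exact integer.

9

|λ₂/λ₁| = 3.30/7.43 = 0.44415
Need k ≥ ln(10^-3) / ln(0.44415) = -6.9078 / -0.8116 ≈ 8.511
Smallest integer k satisfying the bound: 9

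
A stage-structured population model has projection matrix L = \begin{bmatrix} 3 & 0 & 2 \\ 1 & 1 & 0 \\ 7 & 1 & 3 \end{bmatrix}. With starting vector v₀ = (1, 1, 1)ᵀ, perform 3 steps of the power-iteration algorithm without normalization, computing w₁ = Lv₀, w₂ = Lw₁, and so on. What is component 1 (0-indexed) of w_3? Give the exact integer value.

44

w1 = Lv₀ = (3·1 + 0·1 + 2·1; 1·1 + 1·1 + 0·1; 7·1 + 1·1 + 3·1) = (5, 2, 11)
w2 = Lw1 = (3·5 + 0·2 + 2·11; 1·5 + 1·2 + 0·11; 7·5 + 1·2 + 3·11) = (37, 7, 70)
w3 = Lw2 = (251, 44, 476)
The requested component of w3 is 44.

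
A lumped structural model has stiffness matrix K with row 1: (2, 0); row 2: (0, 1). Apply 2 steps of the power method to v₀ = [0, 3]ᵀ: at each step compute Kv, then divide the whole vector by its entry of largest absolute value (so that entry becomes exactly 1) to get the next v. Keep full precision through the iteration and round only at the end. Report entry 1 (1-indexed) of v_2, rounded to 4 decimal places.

Kv0 = (0.00000, 3.00000); divide by 3.00000 → v1 = (0.00000, 1.00000)
Kv1 = (0.00000, 1.00000); divide by 1.00000 → v2 = (0.00000, 1.00000)
Requested entry of v2: 0/3 = 0.0000

0.0000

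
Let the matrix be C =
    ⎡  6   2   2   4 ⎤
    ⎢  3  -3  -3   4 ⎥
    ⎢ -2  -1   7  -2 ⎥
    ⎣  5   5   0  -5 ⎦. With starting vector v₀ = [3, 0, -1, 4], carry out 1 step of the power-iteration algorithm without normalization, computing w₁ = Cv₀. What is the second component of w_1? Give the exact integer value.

28

w1 = Cv₀ = (6·3 + 2·0 + 2·(-1) + 4·4; 3·3 + (-3)·0 + (-3)·(-1) + 4·4; (-2)·3 + (-1)·0 + 7·(-1) + (-2)·4; 5·3 + 5·0 + 0·(-1) + (-5)·4) = (32, 28, -21, -5)
The requested component of w1 is 28.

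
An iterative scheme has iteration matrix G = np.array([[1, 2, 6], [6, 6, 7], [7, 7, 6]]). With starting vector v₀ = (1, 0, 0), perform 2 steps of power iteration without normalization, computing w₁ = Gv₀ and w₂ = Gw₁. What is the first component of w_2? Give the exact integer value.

w1 = Gv₀ = (1·1 + 2·0 + 6·0; 6·1 + 6·0 + 7·0; 7·1 + 7·0 + 6·0) = (1, 6, 7)
w2 = Gw1 = (1·1 + 2·6 + 6·7; 6·1 + 6·6 + 7·7; 7·1 + 7·6 + 6·7) = (55, 91, 91)
The requested component of w2 is 55.

55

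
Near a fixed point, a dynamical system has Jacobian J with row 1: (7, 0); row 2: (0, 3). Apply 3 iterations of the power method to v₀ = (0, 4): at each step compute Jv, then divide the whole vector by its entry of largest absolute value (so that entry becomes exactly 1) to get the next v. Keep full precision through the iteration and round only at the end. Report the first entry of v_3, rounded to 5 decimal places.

Jv0 = (0.000000, 12.000000); divide by 12.000000 → v1 = (0.000000, 1.000000)
Jv1 = (0.000000, 3.000000); divide by 3.000000 → v2 = (0.000000, 1.000000)
Jv2 = (0.000000, 3.000000); divide by 3.000000 → v3 = (0.000000, 1.000000)
Requested entry of v3: 0/108 = 0.00000

0.00000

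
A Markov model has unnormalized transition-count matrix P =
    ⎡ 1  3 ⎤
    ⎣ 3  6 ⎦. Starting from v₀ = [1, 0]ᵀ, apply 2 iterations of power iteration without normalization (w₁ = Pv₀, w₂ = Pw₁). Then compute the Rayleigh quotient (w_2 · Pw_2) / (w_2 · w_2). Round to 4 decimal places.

7.4048

w1 = Pv₀ = (1·1 + 3·0; 3·1 + 6·0) = (1, 3)
w2 = Pw1 = (1·1 + 3·3; 3·1 + 6·3) = (10, 21)
Pw2 = (73, 156)
w2·Pw2 = 10·73 + 21·156 = 4006; w2·w2 = 10·10 + 21·21 = 541
λ ≈ 4006/541 = 7.4048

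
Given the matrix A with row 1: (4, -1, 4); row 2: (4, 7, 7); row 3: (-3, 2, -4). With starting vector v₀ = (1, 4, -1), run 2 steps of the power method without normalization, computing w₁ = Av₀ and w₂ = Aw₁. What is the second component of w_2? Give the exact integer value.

222

w1 = Av₀ = (4·1 + (-1)·4 + 4·(-1); 4·1 + 7·4 + 7·(-1); (-3)·1 + 2·4 + (-4)·(-1)) = (-4, 25, 9)
w2 = Aw1 = (4·(-4) + (-1)·25 + 4·9; 4·(-4) + 7·25 + 7·9; (-3)·(-4) + 2·25 + (-4)·9) = (-5, 222, 26)
The requested component of w2 is 222.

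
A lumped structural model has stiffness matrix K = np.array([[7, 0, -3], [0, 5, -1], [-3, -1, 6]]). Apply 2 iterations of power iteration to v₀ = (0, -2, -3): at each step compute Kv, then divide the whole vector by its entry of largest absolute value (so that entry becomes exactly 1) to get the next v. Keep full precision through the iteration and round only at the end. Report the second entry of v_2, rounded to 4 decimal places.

Kv0 = (9.00000, -7.00000, -16.00000); divide by -16.00000 → v1 = (-0.56250, 0.43750, 1.00000)
Kv1 = (-6.93750, 1.18750, 7.25000); divide by 7.25000 → v2 = (-0.95690, 0.16379, 1.00000)
Requested entry of v2: -19/-116 = 0.1638

0.1638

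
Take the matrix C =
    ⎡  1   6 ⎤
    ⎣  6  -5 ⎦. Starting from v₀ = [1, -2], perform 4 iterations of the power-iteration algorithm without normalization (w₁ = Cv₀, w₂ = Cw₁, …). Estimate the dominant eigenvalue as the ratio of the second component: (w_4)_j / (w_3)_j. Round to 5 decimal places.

w1 = Cv₀ = (1·1 + 6·(-2); 6·1 + (-5)·(-2)) = (-11, 16)
w2 = Cw1 = (1·(-11) + 6·16; 6·(-11) + (-5)·16) = (85, -146)
w3 = Cw2 = (-791, 1240)
w4 = Cw3 = (6649, -10946)
Ratio at component: -10946 / 1240 = -8.82742

-8.82742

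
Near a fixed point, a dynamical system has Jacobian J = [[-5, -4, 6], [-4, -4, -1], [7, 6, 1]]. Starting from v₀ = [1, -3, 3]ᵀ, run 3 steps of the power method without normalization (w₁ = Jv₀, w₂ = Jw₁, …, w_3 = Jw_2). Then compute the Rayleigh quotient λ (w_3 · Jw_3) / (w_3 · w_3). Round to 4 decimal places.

λ ≈ -11.3991

w1 = Jv₀ = ((-5)·1 + (-4)·(-3) + 6·3; (-4)·1 + (-4)·(-3) + (-1)·3; 7·1 + 6·(-3) + 1·3) = (25, 5, -8)
w2 = Jw1 = ((-5)·25 + (-4)·5 + 6·(-8); (-4)·25 + (-4)·5 + (-1)·(-8); 7·25 + 6·5 + 1·(-8)) = (-193, -112, 197)
w3 = Jw2 = (2595, 1023, -1826)
Jw3 = (-28023, -12646, 22477)
w3·Jw3 = 2595·(-28023) + 1023·(-12646) + (-1826)·22477 = -126699545; w3·w3 = 2595·2595 + 1023·1023 + (-1826)·(-1826) = 11114830
λ ≈ -126699545/11114830 = -11.3991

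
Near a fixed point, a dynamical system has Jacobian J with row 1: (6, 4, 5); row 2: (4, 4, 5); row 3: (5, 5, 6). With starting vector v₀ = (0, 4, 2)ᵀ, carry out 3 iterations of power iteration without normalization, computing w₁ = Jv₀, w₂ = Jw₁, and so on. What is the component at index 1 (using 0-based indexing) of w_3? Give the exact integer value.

w1 = Jv₀ = (26, 26, 32)
w2 = Jw1 = (420, 368, 452)
w3 = Jw2 = (6252, 5412, 6652)
The requested component of w3 is 5412.

5412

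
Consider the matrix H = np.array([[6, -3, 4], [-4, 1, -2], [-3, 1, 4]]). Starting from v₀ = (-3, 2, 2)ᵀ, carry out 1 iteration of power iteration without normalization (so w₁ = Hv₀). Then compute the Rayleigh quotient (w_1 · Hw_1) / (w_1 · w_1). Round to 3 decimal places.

5.169

w1 = Hv₀ = (6·(-3) + (-3)·2 + 4·2; (-4)·(-3) + 1·2 + (-2)·2; (-3)·(-3) + 1·2 + 4·2) = (-16, 10, 19)
Hw1 = (-50, 36, 134)
w1·Hw1 = (-16)·(-50) + 10·36 + 19·134 = 3706; w1·w1 = (-16)·(-16) + 10·10 + 19·19 = 717
λ ≈ 3706/717 = 5.169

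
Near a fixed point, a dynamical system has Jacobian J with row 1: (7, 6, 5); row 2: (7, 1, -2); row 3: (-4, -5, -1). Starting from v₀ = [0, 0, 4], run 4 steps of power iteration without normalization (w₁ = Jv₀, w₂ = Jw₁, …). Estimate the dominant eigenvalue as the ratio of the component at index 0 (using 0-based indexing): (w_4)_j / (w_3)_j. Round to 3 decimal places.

w1 = Jv₀ = (7·0 + 6·0 + 5·4; 7·0 + 1·0 + (-2)·4; (-4)·0 + (-5)·0 + (-1)·4) = (20, -8, -4)
w2 = Jw1 = (7·20 + 6·(-8) + 5·(-4); 7·20 + 1·(-8) + (-2)·(-4); (-4)·20 + (-5)·(-8) + (-1)·(-4)) = (72, 140, -36)
w3 = Jw2 = (1164, 716, -952)
w4 = Jw3 = (7684, 10768, -7284)
Ratio at component: 7684 / 1164 = 6.601

λ ≈ 6.601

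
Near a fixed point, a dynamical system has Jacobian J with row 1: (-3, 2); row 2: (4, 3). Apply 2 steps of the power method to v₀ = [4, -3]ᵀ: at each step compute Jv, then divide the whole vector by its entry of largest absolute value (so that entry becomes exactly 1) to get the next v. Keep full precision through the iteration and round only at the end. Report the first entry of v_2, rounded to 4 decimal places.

1.0000

Jv0 = (-18.00000, 7.00000); divide by -18.00000 → v1 = (1.00000, -0.38889)
Jv1 = (-3.77778, 2.83333); divide by -3.77778 → v2 = (1.00000, -0.75000)
Requested entry of v2: 68/68 = 1.0000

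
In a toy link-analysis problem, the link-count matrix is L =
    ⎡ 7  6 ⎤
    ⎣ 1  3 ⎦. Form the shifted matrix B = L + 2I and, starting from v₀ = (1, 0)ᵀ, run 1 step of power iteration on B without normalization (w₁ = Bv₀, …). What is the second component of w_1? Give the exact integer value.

1

B = L + 2I has rows (9, 6); (1, 5)
w1 = Bv₀ = (9·1 + 6·0; 1·1 + 5·0) = (9, 1)
Requested component of w1: 1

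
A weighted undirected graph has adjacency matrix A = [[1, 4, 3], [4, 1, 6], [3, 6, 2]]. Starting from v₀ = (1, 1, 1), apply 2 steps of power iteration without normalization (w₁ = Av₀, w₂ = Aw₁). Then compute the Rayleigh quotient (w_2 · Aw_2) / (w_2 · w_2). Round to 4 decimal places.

w1 = Av₀ = (8, 11, 11)
w2 = Aw1 = (85, 109, 112)
Aw2 = (857, 1121, 1133)
w2·Aw2 = 85·857 + 109·1121 + 112·1133 = 321930; w2·w2 = 85·85 + 109·109 + 112·112 = 31650
λ ≈ 321930/31650 = 10.1716

λ ≈ 10.1716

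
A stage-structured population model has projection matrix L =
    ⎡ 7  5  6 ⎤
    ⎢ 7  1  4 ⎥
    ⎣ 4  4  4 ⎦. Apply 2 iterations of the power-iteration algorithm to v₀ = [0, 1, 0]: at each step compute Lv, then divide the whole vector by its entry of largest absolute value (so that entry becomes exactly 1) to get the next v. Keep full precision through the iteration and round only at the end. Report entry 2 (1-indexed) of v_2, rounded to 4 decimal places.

Lv0 = (5.00000, 1.00000, 4.00000); divide by 5.00000 → v1 = (1.00000, 0.20000, 0.80000)
Lv1 = (12.80000, 10.40000, 8.00000); divide by 12.80000 → v2 = (1.00000, 0.81250, 0.62500)
Requested entry of v2: 52/64 = 0.8125

0.8125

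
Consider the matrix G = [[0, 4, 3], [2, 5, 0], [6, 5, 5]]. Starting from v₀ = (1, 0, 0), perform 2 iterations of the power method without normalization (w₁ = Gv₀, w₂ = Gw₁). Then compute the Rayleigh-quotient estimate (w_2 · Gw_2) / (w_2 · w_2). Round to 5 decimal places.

9.01515

w1 = Gv₀ = (0, 2, 6)
w2 = Gw1 = (26, 10, 40)
Gw2 = (160, 102, 406)
w2·Gw2 = 26·160 + 10·102 + 40·406 = 21420; w2·w2 = 26·26 + 10·10 + 40·40 = 2376
λ ≈ 21420/2376 = 9.01515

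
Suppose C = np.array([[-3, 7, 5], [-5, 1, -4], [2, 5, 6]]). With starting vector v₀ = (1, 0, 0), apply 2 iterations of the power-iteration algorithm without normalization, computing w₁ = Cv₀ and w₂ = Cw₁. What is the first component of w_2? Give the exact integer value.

-16

w1 = Cv₀ = ((-3)·1 + 7·0 + 5·0; (-5)·1 + 1·0 + (-4)·0; 2·1 + 5·0 + 6·0) = (-3, -5, 2)
w2 = Cw1 = ((-3)·(-3) + 7·(-5) + 5·2; (-5)·(-3) + 1·(-5) + (-4)·2; 2·(-3) + 5·(-5) + 6·2) = (-16, 2, -19)
The requested component of w2 is -16.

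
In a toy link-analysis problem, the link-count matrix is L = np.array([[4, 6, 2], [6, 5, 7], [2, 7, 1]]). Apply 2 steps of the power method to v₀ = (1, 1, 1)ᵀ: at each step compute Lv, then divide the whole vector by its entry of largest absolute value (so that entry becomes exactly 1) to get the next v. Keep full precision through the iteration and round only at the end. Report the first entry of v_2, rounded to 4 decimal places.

Lv0 = (12.00000, 18.00000, 10.00000); divide by 18.00000 → v1 = (0.66667, 1.00000, 0.55556)
Lv1 = (9.77778, 12.88889, 8.88889); divide by 12.88889 → v2 = (0.75862, 1.00000, 0.68966)
Requested entry of v2: 176/232 = 0.7586

0.7586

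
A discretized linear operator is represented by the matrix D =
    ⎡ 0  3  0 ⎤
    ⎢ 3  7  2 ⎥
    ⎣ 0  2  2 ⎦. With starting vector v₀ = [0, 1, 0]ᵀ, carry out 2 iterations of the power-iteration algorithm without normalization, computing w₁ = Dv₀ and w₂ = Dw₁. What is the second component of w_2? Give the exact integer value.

w1 = Dv₀ = (0·0 + 3·1 + 0·0; 3·0 + 7·1 + 2·0; 0·0 + 2·1 + 2·0) = (3, 7, 2)
w2 = Dw1 = (0·3 + 3·7 + 0·2; 3·3 + 7·7 + 2·2; 0·3 + 2·7 + 2·2) = (21, 62, 18)
The requested component of w2 is 62.

62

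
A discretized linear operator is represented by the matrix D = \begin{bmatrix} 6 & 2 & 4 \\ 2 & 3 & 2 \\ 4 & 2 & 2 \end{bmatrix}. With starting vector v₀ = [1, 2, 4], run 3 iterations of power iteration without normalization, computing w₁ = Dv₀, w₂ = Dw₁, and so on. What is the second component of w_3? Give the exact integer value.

w1 = Dv₀ = (26, 16, 16)
w2 = Dw1 = (252, 132, 168)
w3 = Dw2 = (2448, 1236, 1608)
The requested component of w3 is 1236.

1236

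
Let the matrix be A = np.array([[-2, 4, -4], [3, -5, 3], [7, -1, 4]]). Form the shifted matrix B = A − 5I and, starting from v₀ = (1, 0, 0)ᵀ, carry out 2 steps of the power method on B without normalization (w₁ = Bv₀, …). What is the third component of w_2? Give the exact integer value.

B = A − 5I has rows (-7, 4, -4); (3, -10, 3); (7, -1, -1)
w1 = Bv₀ = ((-7)·1 + 4·0 + (-4)·0; 3·1 + (-10)·0 + 3·0; 7·1 + (-1)·0 + (-1)·0) = (-7, 3, 7)
w2 = Bw1 = ((-7)·(-7) + 4·3 + (-4)·7; 3·(-7) + (-10)·3 + 3·7; 7·(-7) + (-1)·3 + (-1)·7) = (33, -30, -59)
Requested component of w2: -59

-59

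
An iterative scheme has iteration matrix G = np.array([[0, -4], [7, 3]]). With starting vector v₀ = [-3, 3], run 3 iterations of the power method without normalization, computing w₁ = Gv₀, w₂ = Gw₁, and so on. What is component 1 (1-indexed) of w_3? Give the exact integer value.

w1 = Gv₀ = (0·(-3) + (-4)·3; 7·(-3) + 3·3) = (-12, -12)
w2 = Gw1 = (0·(-12) + (-4)·(-12); 7·(-12) + 3·(-12)) = (48, -120)
w3 = Gw2 = (480, -24)
The requested component of w3 is 480.

480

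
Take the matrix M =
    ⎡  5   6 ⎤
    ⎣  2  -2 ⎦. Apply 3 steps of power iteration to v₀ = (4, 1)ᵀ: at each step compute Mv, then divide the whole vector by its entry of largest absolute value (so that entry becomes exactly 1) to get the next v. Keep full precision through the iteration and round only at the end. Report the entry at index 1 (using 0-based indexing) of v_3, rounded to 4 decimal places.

0.2355

Mv0 = (26.00000, 6.00000); divide by 26.00000 → v1 = (1.00000, 0.23077)
Mv1 = (6.38462, 1.53846); divide by 6.38462 → v2 = (1.00000, 0.24096)
Mv2 = (6.44578, 1.51807); divide by 6.44578 → v3 = (1.00000, 0.23551)
Requested entry of v3: 252/1070 = 0.2355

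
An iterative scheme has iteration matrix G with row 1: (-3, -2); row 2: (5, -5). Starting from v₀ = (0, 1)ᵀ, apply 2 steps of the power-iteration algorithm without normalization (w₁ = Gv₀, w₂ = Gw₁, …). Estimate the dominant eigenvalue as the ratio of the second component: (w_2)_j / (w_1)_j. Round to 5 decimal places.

w1 = Gv₀ = ((-3)·0 + (-2)·1; 5·0 + (-5)·1) = (-2, -5)
w2 = Gw1 = ((-3)·(-2) + (-2)·(-5); 5·(-2) + (-5)·(-5)) = (16, 15)
Ratio at component: 15 / -5 = -3.00000

-3.00000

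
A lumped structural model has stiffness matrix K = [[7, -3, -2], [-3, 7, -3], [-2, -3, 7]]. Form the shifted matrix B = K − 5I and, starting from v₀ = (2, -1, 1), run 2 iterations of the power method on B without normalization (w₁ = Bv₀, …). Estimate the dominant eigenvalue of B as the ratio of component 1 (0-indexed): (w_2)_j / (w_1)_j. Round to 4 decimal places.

3.6364

B = K − 5I has rows (2, -3, -2); (-3, 2, -3); (-2, -3, 2)
w1 = Bv₀ = (2·2 + (-3)·(-1) + (-2)·1; (-3)·2 + 2·(-1) + (-3)·1; (-2)·2 + (-3)·(-1) + 2·1) = (5, -11, 1)
w2 = Bw1 = (2·5 + (-3)·(-11) + (-2)·1; (-3)·5 + 2·(-11) + (-3)·1; (-2)·5 + (-3)·(-11) + 2·1) = (41, -40, 25)
Ratio: -40/-11 = 3.6364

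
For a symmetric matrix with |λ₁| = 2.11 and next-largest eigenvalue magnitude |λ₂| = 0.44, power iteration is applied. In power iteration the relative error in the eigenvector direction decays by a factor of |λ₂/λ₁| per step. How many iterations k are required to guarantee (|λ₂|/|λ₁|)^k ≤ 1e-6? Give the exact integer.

9

|λ₂/λ₁| = 0.44/2.11 = 0.20853
Need k ≥ ln(1e-6) / ln(0.20853) = -13.8155 / -1.5677 ≈ 8.813
Smallest integer k satisfying the bound: 9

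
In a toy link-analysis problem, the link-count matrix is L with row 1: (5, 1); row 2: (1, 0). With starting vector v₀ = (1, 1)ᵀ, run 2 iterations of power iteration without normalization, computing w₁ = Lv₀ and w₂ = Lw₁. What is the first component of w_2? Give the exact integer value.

w1 = Lv₀ = (5·1 + 1·1; 1·1 + 0·1) = (6, 1)
w2 = Lw1 = (5·6 + 1·1; 1·6 + 0·1) = (31, 6)
The requested component of w2 is 31.

31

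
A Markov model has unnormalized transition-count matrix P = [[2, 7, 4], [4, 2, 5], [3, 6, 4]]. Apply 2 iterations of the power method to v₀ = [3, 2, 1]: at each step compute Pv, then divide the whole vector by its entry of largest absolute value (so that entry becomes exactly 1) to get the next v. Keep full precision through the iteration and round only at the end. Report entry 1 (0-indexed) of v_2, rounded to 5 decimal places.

Pv0 = (24.000000, 21.000000, 25.000000); divide by 25.000000 → v1 = (0.960000, 0.840000, 1.000000)
Pv1 = (11.800000, 10.520000, 11.920000); divide by 11.920000 → v2 = (0.989933, 0.882550, 1.000000)
Requested entry of v2: 263/298 = 0.88255

0.88255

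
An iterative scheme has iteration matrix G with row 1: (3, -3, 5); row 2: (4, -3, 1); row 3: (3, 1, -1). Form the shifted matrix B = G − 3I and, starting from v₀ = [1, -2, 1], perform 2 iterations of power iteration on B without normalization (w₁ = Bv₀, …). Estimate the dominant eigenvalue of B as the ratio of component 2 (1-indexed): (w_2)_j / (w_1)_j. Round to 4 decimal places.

μ ≈ -3.5882

B = G − 3I has rows (0, -3, 5); (4, -6, 1); (3, 1, -4)
w1 = Bv₀ = (0·1 + (-3)·(-2) + 5·1; 4·1 + (-6)·(-2) + 1·1; 3·1 + 1·(-2) + (-4)·1) = (11, 17, -3)
w2 = Bw1 = (0·11 + (-3)·17 + 5·(-3); 4·11 + (-6)·17 + 1·(-3); 3·11 + 1·17 + (-4)·(-3)) = (-66, -61, 62)
Ratio: -61/17 = -3.5882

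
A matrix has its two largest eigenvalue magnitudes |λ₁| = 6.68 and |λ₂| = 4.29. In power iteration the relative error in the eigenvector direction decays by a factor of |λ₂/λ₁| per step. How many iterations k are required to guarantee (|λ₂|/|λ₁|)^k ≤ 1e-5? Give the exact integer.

26

|λ₂/λ₁| = 4.29/6.68 = 0.64222
Need k ≥ ln(1e-5) / ln(0.64222) = -11.5129 / -0.4428 ≈ 25.998
Smallest integer k satisfying the bound: 26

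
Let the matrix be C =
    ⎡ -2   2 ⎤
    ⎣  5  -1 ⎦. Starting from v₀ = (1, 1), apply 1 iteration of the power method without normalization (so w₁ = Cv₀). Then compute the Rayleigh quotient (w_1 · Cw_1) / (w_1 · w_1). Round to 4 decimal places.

-1.0000

w1 = Cv₀ = (0, 4)
Cw1 = (8, -4)
w1·Cw1 = 0·8 + 4·(-4) = -16; w1·w1 = 0·0 + 4·4 = 16
λ ≈ -16/16 = -1.0000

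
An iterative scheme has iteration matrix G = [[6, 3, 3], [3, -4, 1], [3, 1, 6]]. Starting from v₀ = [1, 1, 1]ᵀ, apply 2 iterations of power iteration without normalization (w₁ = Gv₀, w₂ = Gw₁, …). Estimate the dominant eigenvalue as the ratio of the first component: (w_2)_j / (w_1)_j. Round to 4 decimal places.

8.5000

w1 = Gv₀ = (6·1 + 3·1 + 3·1; 3·1 + (-4)·1 + 1·1; 3·1 + 1·1 + 6·1) = (12, 0, 10)
w2 = Gw1 = (6·12 + 3·0 + 3·10; 3·12 + (-4)·0 + 1·10; 3·12 + 1·0 + 6·10) = (102, 46, 96)
Ratio at component: 102 / 12 = 8.5000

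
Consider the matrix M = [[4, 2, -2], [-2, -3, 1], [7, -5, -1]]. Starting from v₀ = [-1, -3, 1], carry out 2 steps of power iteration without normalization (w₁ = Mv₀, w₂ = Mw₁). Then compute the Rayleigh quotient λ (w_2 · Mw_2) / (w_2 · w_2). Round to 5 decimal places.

w1 = Mv₀ = (-12, 12, 7)
w2 = Mw1 = (-38, -5, -151)
Mw2 = (140, -60, -90)
w2·Mw2 = (-38)·140 + (-5)·(-60) + (-151)·(-90) = 8570; w2·w2 = (-38)·(-38) + (-5)·(-5) + (-151)·(-151) = 24270
λ ≈ 8570/24270 = 0.35311

0.35311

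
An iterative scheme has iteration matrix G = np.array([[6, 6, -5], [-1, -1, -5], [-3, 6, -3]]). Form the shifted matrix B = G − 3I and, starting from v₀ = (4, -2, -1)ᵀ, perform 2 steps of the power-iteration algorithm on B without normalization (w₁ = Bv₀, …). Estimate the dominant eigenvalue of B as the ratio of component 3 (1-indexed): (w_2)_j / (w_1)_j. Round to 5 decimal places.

B = G − 3I has rows (3, 6, -5); (-1, -4, -5); (-3, 6, -6)
w1 = Bv₀ = (3·4 + 6·(-2) + (-5)·(-1); (-1)·4 + (-4)·(-2) + (-5)·(-1); (-3)·4 + 6·(-2) + (-6)·(-1)) = (5, 9, -18)
w2 = Bw1 = (3·5 + 6·9 + (-5)·(-18); (-1)·5 + (-4)·9 + (-5)·(-18); (-3)·5 + 6·9 + (-6)·(-18)) = (159, 49, 147)
Ratio: 147/-18 = -8.16667

-8.16667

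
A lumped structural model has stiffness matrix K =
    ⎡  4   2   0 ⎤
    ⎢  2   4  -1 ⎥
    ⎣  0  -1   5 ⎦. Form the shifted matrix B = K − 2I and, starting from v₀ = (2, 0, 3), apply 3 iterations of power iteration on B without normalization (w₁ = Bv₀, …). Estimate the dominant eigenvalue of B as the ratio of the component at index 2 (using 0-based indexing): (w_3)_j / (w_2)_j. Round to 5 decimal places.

μ ≈ 2.96154

B = K − 2I has rows (2, 2, 0); (2, 2, -1); (0, -1, 3)
w1 = Bv₀ = (2·2 + 2·0 + 0·3; 2·2 + 2·0 + (-1)·3; 0·2 + (-1)·0 + 3·3) = (4, 1, 9)
w2 = Bw1 = (2·4 + 2·1 + 0·9; 2·4 + 2·1 + (-1)·9; 0·4 + (-1)·1 + 3·9) = (10, 1, 26)
w3 = Bw2 = (22, -4, 77)
Ratio: 77/26 = 2.96154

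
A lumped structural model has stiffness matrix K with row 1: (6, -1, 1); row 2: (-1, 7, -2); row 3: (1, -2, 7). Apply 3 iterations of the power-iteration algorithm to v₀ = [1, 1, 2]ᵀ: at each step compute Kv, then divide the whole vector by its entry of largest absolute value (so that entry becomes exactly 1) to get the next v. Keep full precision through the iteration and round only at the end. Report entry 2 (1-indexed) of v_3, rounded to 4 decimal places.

Kv0 = (7.00000, 2.00000, 13.00000); divide by 13.00000 → v1 = (0.53846, 0.15385, 1.00000)
Kv1 = (4.07692, -1.46154, 7.23077); divide by 7.23077 → v2 = (0.56383, -0.20213, 1.00000)
Kv2 = (4.58511, -3.97872, 7.96809); divide by 7.96809 → v3 = (0.57543, -0.49933, 1.00000)
Requested entry of v3: -374/749 = -0.4993

-0.4993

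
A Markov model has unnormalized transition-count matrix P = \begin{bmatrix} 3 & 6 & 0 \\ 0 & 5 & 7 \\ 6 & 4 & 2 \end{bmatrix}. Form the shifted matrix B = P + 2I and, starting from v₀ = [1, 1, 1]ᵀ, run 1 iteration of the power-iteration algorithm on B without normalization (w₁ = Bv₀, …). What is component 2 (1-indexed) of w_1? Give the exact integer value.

B = P + 2I has rows (5, 6, 0); (0, 7, 7); (6, 4, 4)
w1 = Bv₀ = (5·1 + 6·1 + 0·1; 0·1 + 7·1 + 7·1; 6·1 + 4·1 + 4·1) = (11, 14, 14)
Requested component of w1: 14

14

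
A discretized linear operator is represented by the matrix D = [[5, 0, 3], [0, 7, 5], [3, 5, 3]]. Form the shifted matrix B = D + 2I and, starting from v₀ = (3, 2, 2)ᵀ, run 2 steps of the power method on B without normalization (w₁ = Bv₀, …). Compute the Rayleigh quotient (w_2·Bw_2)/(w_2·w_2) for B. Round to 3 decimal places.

B = D + 2I has rows (7, 0, 3); (0, 9, 5); (3, 5, 5)
w1 = Bv₀ = (27, 28, 29)
w2 = Bw1 = (276, 397, 366)
Bw2 = (3030, 5403, 4643)
w2·Bw2 = 4680609; w2·w2 = 367741; μ ≈ 4680609/367741 = 12.728

μ ≈ 12.728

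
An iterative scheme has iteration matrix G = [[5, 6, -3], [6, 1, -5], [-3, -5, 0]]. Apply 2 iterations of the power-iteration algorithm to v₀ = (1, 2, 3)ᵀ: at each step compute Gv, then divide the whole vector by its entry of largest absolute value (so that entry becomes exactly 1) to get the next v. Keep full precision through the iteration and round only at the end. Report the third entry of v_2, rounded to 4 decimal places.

0.1038

Gv0 = (8.00000, -7.00000, -13.00000); divide by -13.00000 → v1 = (-0.61538, 0.53846, 1.00000)
Gv1 = (-2.84615, -8.15385, -0.84615); divide by -8.15385 → v2 = (0.34906, 1.00000, 0.10377)
Requested entry of v2: 11/106 = 0.1038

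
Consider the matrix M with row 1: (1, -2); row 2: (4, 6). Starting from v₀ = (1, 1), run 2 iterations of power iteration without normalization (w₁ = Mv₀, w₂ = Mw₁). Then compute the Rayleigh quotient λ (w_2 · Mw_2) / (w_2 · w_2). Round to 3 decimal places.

4.726

w1 = Mv₀ = (1·1 + (-2)·1; 4·1 + 6·1) = (-1, 10)
w2 = Mw1 = (1·(-1) + (-2)·10; 4·(-1) + 6·10) = (-21, 56)
Mw2 = (-133, 252)
w2·Mw2 = (-21)·(-133) + 56·252 = 16905; w2·w2 = (-21)·(-21) + 56·56 = 3577
λ ≈ 16905/3577 = 4.726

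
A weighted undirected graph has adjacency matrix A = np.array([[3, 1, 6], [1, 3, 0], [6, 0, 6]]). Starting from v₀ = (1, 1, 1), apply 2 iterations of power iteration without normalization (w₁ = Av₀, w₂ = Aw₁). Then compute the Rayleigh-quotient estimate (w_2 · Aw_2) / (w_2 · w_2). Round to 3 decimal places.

w1 = Av₀ = (10, 4, 12)
w2 = Aw1 = (106, 22, 132)
Aw2 = (1132, 172, 1428)
w2·Aw2 = 106·1132 + 22·172 + 132·1428 = 312272; w2·w2 = 106·106 + 22·22 + 132·132 = 29144
λ ≈ 312272/29144 = 10.715

λ ≈ 10.715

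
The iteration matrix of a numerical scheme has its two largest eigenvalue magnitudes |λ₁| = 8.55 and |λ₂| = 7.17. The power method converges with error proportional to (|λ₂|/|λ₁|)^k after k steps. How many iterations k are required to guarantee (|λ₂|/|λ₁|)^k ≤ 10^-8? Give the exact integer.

105

|λ₂/λ₁| = 7.17/8.55 = 0.83860
Need k ≥ ln(10^-8) / ln(0.83860) = -18.4207 / -0.1760 ≈ 104.648
Smallest integer k satisfying the bound: 105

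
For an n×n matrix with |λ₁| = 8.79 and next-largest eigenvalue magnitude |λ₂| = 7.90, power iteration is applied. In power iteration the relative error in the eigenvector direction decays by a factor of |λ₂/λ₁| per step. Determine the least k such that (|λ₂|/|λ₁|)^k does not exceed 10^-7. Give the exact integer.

151

|λ₂/λ₁| = 7.90/8.79 = 0.89875
Need k ≥ ln(10^-7) / ln(0.89875) = -16.1181 / -0.1068 ≈ 150.986
Smallest integer k satisfying the bound: 151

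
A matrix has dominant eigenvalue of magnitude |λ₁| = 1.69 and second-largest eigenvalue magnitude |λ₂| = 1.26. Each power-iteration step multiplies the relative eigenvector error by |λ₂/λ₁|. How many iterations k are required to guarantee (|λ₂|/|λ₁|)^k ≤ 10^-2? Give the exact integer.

16

|λ₂/λ₁| = 1.26/1.69 = 0.74556
Need k ≥ ln(10^-2) / ln(0.74556) = -4.6052 / -0.2936 ≈ 15.684
Smallest integer k satisfying the bound: 16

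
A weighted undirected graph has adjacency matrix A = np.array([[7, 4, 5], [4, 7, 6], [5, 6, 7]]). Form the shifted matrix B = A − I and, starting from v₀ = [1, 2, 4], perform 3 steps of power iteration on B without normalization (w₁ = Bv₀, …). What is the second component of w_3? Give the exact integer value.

9944

B = A − I has rows (6, 4, 5); (4, 6, 6); (5, 6, 6)
w1 = Bv₀ = (34, 40, 41)
w2 = Bw1 = (569, 622, 656)
w3 = Bw2 = (9182, 9944, 10513)
Requested component of w3: 9944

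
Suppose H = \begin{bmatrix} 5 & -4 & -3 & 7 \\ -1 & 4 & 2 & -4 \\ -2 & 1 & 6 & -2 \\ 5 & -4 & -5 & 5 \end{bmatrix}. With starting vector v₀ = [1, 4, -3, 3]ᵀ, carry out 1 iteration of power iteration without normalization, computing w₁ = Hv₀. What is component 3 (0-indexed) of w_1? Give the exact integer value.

19

w1 = Hv₀ = (5·1 + (-4)·4 + (-3)·(-3) + 7·3; (-1)·1 + 4·4 + 2·(-3) + (-4)·3; (-2)·1 + 1·4 + 6·(-3) + (-2)·3; 5·1 + (-4)·4 + (-5)·(-3) + 5·3) = (19, -3, -22, 19)
The requested component of w1 is 19.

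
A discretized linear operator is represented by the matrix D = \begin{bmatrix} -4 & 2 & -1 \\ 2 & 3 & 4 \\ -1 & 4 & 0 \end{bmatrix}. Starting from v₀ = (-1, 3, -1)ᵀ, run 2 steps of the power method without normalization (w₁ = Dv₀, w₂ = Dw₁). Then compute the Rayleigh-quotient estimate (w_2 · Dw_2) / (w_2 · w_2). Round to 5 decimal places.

w1 = Dv₀ = ((-4)·(-1) + 2·3 + (-1)·(-1); 2·(-1) + 3·3 + 4·(-1); (-1)·(-1) + 4·3 + 0·(-1)) = (11, 3, 13)
w2 = Dw1 = ((-4)·11 + 2·3 + (-1)·13; 2·11 + 3·3 + 4·13; (-1)·11 + 4·3 + 0·13) = (-51, 83, 1)
Dw2 = (369, 151, 383)
w2·Dw2 = (-51)·369 + 83·151 + 1·383 = -5903; w2·w2 = (-51)·(-51) + 83·83 + 1·1 = 9491
λ ≈ -5903/9491 = -0.62196

λ ≈ -0.62196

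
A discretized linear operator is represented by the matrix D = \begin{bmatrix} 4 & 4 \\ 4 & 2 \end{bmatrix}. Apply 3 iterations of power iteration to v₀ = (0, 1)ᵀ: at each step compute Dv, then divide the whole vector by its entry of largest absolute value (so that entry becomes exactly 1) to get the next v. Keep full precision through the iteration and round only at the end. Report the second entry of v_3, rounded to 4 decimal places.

Dv0 = (4.00000, 2.00000); divide by 4.00000 → v1 = (1.00000, 0.50000)
Dv1 = (6.00000, 5.00000); divide by 6.00000 → v2 = (1.00000, 0.83333)
Dv2 = (7.33333, 5.66667); divide by 7.33333 → v3 = (1.00000, 0.77273)
Requested entry of v3: 136/176 = 0.7727

0.7727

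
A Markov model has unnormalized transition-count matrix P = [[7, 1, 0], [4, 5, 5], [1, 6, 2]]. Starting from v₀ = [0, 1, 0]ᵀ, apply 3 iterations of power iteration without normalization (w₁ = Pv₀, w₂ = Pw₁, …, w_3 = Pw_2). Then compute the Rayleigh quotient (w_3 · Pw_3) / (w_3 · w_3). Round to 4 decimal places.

λ ≈ 9.9727

w1 = Pv₀ = (7·0 + 1·1 + 0·0; 4·0 + 5·1 + 5·0; 1·0 + 6·1 + 2·0) = (1, 5, 6)
w2 = Pw1 = (7·1 + 1·5 + 0·6; 4·1 + 5·5 + 5·6; 1·1 + 6·5 + 2·6) = (12, 59, 43)
w3 = Pw2 = (143, 558, 452)
Pw3 = (1559, 5622, 4395)
w3·Pw3 = 143·1559 + 558·5622 + 452·4395 = 5346553; w3·w3 = 143·143 + 558·558 + 452·452 = 536117
λ ≈ 5346553/536117 = 9.9727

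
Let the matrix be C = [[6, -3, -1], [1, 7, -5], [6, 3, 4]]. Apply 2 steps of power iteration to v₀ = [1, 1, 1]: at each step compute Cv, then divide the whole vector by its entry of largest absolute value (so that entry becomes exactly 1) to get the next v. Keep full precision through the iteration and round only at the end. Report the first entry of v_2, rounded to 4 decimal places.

Cv0 = (2.00000, 3.00000, 13.00000); divide by 13.00000 → v1 = (0.15385, 0.23077, 1.00000)
Cv1 = (-0.76923, -3.23077, 5.61538); divide by 5.61538 → v2 = (-0.13699, -0.57534, 1.00000)
Requested entry of v2: -10/73 = -0.1370

-0.1370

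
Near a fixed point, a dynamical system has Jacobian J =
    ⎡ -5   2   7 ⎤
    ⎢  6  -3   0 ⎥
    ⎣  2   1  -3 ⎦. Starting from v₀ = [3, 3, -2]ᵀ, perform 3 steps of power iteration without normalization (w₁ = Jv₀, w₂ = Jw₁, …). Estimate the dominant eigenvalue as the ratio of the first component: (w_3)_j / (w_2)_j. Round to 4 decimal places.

-8.7983

w1 = Jv₀ = (-23, 9, 15)
w2 = Jw1 = (238, -165, -82)
w3 = Jw2 = (-2094, 1923, 557)
Ratio at component: -2094 / 238 = -8.7983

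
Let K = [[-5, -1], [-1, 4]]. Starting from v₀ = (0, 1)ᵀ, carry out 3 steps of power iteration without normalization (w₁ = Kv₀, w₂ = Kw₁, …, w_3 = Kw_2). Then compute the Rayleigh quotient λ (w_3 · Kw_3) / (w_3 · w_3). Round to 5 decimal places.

λ ≈ 3.71687

w1 = Kv₀ = (-1, 4)
w2 = Kw1 = (1, 17)
w3 = Kw2 = (-22, 67)
Kw3 = (43, 290)
w3·Kw3 = (-22)·43 + 67·290 = 18484; w3·w3 = (-22)·(-22) + 67·67 = 4973
λ ≈ 18484/4973 = 3.71687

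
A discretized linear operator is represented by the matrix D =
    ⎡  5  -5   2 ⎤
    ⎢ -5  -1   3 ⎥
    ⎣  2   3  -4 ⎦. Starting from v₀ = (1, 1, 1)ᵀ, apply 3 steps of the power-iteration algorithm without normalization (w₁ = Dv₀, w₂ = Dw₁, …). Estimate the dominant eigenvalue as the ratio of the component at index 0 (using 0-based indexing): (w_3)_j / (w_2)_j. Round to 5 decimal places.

w1 = Dv₀ = (5·1 + (-5)·1 + 2·1; (-5)·1 + (-1)·1 + 3·1; 2·1 + 3·1 + (-4)·1) = (2, -3, 1)
w2 = Dw1 = (5·2 + (-5)·(-3) + 2·1; (-5)·2 + (-1)·(-3) + 3·1; 2·2 + 3·(-3) + (-4)·1) = (27, -4, -9)
w3 = Dw2 = (137, -158, 78)
Ratio at component: 137 / 27 = 5.07407

λ ≈ 5.07407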